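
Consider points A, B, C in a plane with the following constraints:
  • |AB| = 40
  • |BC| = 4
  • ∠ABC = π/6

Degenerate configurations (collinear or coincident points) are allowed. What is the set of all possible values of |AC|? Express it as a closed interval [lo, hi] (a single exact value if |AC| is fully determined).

|AB| ∈ {40}
|BC| ∈ {4}
|AC| ∈ {4·√(101 - 10·√(3))}

|AC| = 4·√(101 - 10·√(3))  (≈ 36.5906)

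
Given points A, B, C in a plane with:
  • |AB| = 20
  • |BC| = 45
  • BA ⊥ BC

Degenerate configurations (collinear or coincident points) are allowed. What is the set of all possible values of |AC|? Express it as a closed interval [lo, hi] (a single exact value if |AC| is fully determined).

|AB| ∈ {20}
|BC| ∈ {45}
|AC| ∈ {5·√(97)}

|AC| = 5·√(97)  (≈ 49.2443)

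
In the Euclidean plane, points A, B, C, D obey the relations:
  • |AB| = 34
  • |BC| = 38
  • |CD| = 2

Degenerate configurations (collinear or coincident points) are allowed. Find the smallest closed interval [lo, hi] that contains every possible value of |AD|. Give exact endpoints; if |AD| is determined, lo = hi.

|AD| ∈ [2, 74]  (≈ [2.0000, 74.0000])

|AB| ∈ {34}
|BC| ∈ {38}
|CD| ∈ {2}
|AC| ∈ [4, 72]
|BD| ∈ [36, 40]
|AD| ∈ [2, 74]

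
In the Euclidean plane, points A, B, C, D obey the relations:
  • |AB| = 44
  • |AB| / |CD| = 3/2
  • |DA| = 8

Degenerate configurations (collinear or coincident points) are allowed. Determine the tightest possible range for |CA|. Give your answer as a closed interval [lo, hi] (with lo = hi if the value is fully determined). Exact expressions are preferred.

|AB| ∈ {44}
|AD| ∈ {8}
|CD| ∈ {88/3}
|BD| ∈ [36, 52]
|AC| ∈ [64/3, 112/3]
|BC| ∈ [20/3, 244/3]

|CA| ∈ [64/3, 112/3]  (≈ [21.3333, 37.3333])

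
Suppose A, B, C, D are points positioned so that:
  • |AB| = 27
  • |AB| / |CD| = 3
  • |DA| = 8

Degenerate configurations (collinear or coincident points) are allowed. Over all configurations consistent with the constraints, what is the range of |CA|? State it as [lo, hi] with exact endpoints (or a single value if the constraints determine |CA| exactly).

|AB| ∈ {27}
|AD| ∈ {8}
|CD| ∈ {9}
|BD| ∈ [19, 35]
|AC| ∈ [1, 17]
|BC| ∈ [10, 44]

|CA| ∈ [1, 17]  (≈ [1.0000, 17.0000])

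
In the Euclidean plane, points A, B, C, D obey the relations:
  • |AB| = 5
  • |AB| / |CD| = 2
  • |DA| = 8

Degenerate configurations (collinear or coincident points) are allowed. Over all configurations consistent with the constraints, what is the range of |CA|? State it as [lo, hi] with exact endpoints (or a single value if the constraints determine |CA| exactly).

|CA| ∈ [11/2, 21/2]  (≈ [5.5000, 10.5000])

|AB| ∈ {5}
|AD| ∈ {8}
|CD| ∈ {5/2}
|BD| ∈ [3, 13]
|AC| ∈ [11/2, 21/2]
|BC| ∈ [1/2, 31/2]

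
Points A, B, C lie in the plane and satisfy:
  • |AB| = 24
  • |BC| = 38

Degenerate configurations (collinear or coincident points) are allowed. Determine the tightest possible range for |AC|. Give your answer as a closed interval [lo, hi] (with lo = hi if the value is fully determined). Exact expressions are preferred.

|AB| ∈ {24}
|BC| ∈ {38}
|AC| ∈ [14, 62]

|AC| ∈ [14, 62]  (≈ [14.0000, 62.0000])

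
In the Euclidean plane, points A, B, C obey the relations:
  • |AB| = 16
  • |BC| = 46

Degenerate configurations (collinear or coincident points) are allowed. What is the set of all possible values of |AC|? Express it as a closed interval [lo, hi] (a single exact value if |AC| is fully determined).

|AC| ∈ [30, 62]  (≈ [30.0000, 62.0000])

|AB| ∈ {16}
|BC| ∈ {46}
|AC| ∈ [30, 62]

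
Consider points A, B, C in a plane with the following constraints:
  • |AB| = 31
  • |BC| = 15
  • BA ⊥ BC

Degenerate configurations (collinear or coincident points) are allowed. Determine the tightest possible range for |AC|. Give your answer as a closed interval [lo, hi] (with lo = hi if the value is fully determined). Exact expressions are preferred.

|AB| ∈ {31}
|BC| ∈ {15}
|AC| ∈ {√(1186)}

|AC| = √(1186)  (≈ 34.4384)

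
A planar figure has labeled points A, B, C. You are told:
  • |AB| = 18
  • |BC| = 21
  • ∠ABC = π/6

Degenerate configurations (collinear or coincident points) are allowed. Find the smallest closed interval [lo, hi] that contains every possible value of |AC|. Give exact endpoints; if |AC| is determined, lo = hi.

|AC| = 3·√(85 - 42·√(3))  (≈ 10.5017)

|AB| ∈ {18}
|BC| ∈ {21}
|AC| ∈ {3·√(85 - 42·√(3))}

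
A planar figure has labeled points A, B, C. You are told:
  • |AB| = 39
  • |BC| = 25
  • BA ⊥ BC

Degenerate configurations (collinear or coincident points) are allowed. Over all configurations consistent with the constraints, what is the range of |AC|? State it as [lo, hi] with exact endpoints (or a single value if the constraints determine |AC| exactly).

|AB| ∈ {39}
|BC| ∈ {25}
|AC| ∈ {√(2146)}

|AC| = √(2146)  (≈ 46.3249)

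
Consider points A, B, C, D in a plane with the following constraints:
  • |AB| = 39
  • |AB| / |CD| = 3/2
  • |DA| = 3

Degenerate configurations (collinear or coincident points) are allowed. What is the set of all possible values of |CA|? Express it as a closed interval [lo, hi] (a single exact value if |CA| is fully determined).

|AB| ∈ {39}
|AD| ∈ {3}
|CD| ∈ {26}
|BD| ∈ [36, 42]
|AC| ∈ [23, 29]
|BC| ∈ [10, 68]

|CA| ∈ [23, 29]  (≈ [23.0000, 29.0000])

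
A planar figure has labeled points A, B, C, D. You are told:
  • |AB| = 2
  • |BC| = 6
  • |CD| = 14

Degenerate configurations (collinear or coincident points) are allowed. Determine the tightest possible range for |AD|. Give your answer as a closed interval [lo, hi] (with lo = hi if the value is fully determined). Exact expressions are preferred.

|AB| ∈ {2}
|BC| ∈ {6}
|CD| ∈ {14}
|AC| ∈ [4, 8]
|BD| ∈ [8, 20]
|AD| ∈ [6, 22]

|AD| ∈ [6, 22]  (≈ [6.0000, 22.0000])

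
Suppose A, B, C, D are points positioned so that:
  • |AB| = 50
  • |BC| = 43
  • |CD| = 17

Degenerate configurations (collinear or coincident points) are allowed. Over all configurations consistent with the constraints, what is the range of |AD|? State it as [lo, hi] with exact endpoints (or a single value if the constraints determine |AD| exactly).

|AD| ∈ [0, 110]  (≈ [0.0000, 110.0000])

|AB| ∈ {50}
|BC| ∈ {43}
|CD| ∈ {17}
|AC| ∈ [7, 93]
|BD| ∈ [26, 60]
|AD| ∈ [0, 110]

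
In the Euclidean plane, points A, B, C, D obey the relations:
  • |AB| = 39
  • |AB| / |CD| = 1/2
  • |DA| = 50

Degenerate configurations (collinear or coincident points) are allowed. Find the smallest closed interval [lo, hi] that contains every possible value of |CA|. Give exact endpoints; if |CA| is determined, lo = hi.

|AB| ∈ {39}
|AD| ∈ {50}
|CD| ∈ {78}
|BD| ∈ [11, 89]
|AC| ∈ [28, 128]
|BC| ∈ [0, 167]

|CA| ∈ [28, 128]  (≈ [28.0000, 128.0000])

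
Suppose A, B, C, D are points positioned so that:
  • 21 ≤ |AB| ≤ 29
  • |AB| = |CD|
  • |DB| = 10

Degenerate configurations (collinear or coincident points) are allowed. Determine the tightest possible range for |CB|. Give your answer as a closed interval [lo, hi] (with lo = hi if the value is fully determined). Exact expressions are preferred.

|AB| ∈ [21, 29]
|BD| ∈ {10}
|CD| ∈ [21, 29]
|AD| ∈ [11, 39]
|BC| ∈ [11, 39]
|AC| ∈ [0, 68]

|CB| ∈ [11, 39]  (≈ [11.0000, 39.0000])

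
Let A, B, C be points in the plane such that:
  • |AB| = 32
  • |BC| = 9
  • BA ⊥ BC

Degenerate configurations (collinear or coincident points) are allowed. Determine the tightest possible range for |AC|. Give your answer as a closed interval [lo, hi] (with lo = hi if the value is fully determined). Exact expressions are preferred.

|AC| = √(1105)  (≈ 33.2415)

|AB| ∈ {32}
|BC| ∈ {9}
|AC| ∈ {√(1105)}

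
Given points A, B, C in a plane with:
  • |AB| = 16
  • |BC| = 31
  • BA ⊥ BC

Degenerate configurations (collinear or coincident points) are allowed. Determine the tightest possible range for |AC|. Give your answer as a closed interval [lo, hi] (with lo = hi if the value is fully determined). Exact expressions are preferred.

|AB| ∈ {16}
|BC| ∈ {31}
|AC| ∈ {√(1217)}

|AC| = √(1217)  (≈ 34.8855)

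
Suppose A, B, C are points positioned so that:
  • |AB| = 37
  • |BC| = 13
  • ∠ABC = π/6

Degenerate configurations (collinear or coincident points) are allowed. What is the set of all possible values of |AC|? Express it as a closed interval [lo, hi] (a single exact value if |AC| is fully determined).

|AC| = √(1538 - 481·√(3))  (≈ 26.5496)

|AB| ∈ {37}
|BC| ∈ {13}
|AC| ∈ {√(1538 - 481·√(3))}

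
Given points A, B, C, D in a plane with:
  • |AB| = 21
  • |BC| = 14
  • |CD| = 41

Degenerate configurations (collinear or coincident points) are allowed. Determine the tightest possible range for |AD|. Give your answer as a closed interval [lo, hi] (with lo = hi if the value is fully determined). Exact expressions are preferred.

|AB| ∈ {21}
|BC| ∈ {14}
|CD| ∈ {41}
|AC| ∈ [7, 35]
|BD| ∈ [27, 55]
|AD| ∈ [6, 76]

|AD| ∈ [6, 76]  (≈ [6.0000, 76.0000])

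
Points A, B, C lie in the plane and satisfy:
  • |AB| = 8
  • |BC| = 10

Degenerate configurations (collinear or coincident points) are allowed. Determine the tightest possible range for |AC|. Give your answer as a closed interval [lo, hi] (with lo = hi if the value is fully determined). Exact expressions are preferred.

|AC| ∈ [2, 18]  (≈ [2.0000, 18.0000])

|AB| ∈ {8}
|BC| ∈ {10}
|AC| ∈ [2, 18]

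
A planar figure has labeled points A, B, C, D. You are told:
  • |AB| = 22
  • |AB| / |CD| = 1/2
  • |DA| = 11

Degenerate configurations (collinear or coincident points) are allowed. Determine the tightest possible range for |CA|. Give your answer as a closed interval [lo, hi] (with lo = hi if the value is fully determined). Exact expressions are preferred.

|AB| ∈ {22}
|AD| ∈ {11}
|CD| ∈ {44}
|BD| ∈ [11, 33]
|AC| ∈ [33, 55]
|BC| ∈ [11, 77]

|CA| ∈ [33, 55]  (≈ [33.0000, 55.0000])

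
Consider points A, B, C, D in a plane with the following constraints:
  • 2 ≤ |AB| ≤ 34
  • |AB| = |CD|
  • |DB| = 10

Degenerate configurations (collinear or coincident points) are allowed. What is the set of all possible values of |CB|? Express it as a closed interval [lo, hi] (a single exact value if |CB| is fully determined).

|CB| ∈ [0, 44]  (≈ [0.0000, 44.0000])

|AB| ∈ [2, 34]
|BD| ∈ {10}
|CD| ∈ [2, 34]
|AD| ∈ [0, 44]
|BC| ∈ [0, 44]
|AC| ∈ [0, 78]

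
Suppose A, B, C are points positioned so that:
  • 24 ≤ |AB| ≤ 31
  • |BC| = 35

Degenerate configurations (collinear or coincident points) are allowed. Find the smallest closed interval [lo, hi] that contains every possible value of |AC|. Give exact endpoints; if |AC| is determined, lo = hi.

|AC| ∈ [4, 66]  (≈ [4.0000, 66.0000])

|AB| ∈ [24, 31]
|BC| ∈ {35}
|AC| ∈ [4, 66]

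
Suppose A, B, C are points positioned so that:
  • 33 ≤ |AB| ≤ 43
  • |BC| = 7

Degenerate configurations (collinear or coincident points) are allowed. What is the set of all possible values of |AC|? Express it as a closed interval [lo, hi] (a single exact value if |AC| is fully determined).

|AB| ∈ [33, 43]
|BC| ∈ {7}
|AC| ∈ [26, 50]

|AC| ∈ [26, 50]  (≈ [26.0000, 50.0000])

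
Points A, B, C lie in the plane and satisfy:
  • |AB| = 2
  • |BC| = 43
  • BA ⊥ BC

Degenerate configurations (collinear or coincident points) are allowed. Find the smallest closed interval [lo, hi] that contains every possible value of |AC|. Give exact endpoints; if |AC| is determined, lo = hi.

|AC| = √(1853)  (≈ 43.0465)

|AB| ∈ {2}
|BC| ∈ {43}
|AC| ∈ {√(1853)}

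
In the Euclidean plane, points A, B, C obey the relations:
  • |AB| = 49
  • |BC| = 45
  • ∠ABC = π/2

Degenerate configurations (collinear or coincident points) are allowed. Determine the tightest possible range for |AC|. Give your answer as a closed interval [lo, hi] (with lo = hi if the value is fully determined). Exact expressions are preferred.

|AC| = √(4426)  (≈ 66.5282)

|AB| ∈ {49}
|BC| ∈ {45}
|AC| ∈ {√(4426)}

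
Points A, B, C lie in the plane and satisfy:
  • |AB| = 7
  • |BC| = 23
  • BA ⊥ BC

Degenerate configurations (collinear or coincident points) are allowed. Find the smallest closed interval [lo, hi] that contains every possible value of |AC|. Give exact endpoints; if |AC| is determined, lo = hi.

|AC| = 17·√(2)  (≈ 24.0416)

|AB| ∈ {7}
|BC| ∈ {23}
|AC| ∈ {17·√(2)}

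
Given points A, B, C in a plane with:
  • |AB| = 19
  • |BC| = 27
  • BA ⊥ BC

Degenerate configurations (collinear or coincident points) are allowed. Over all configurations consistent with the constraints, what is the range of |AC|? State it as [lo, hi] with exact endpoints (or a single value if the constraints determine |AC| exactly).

|AC| = √(1090)  (≈ 33.0151)

|AB| ∈ {19}
|BC| ∈ {27}
|AC| ∈ {√(1090)}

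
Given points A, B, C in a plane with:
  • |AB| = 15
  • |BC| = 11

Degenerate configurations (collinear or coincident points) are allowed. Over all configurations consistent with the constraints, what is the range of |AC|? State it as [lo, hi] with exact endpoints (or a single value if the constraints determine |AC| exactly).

|AC| ∈ [4, 26]  (≈ [4.0000, 26.0000])

|AB| ∈ {15}
|BC| ∈ {11}
|AC| ∈ [4, 26]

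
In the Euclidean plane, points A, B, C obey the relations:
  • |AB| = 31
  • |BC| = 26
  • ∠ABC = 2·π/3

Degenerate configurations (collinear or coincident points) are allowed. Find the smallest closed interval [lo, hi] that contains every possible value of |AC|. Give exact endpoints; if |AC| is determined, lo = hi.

|AC| = √(2443)  (≈ 49.4267)

|AB| ∈ {31}
|BC| ∈ {26}
|AC| ∈ {√(2443)}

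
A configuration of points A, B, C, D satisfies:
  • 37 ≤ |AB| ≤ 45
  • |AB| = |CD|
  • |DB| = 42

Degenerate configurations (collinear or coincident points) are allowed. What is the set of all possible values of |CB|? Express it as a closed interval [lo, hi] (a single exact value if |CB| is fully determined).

|AB| ∈ [37, 45]
|BD| ∈ {42}
|CD| ∈ [37, 45]
|AD| ∈ [0, 87]
|BC| ∈ [0, 87]
|AC| ∈ [0, 132]

|CB| ∈ [0, 87]  (≈ [0.0000, 87.0000])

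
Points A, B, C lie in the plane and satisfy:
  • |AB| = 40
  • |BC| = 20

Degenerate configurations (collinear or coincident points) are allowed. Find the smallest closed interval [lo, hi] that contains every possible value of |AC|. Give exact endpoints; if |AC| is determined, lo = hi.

|AC| ∈ [20, 60]  (≈ [20.0000, 60.0000])

|AB| ∈ {40}
|BC| ∈ {20}
|AC| ∈ [20, 60]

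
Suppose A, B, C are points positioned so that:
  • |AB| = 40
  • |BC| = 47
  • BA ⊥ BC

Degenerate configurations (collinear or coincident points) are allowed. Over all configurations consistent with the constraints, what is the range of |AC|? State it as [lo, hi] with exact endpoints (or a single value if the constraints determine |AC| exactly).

|AB| ∈ {40}
|BC| ∈ {47}
|AC| ∈ {√(3809)}

|AC| = √(3809)  (≈ 61.7171)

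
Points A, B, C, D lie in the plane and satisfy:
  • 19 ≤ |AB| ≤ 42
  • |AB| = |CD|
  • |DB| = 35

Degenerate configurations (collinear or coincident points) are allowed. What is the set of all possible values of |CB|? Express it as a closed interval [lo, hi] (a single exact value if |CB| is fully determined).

|AB| ∈ [19, 42]
|BD| ∈ {35}
|CD| ∈ [19, 42]
|AD| ∈ [0, 77]
|BC| ∈ [0, 77]
|AC| ∈ [0, 119]

|CB| ∈ [0, 77]  (≈ [0.0000, 77.0000])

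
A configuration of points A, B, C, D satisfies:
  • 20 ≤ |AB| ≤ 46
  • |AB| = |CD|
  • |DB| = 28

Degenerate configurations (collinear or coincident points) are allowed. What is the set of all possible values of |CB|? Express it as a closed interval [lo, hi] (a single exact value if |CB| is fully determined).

|AB| ∈ [20, 46]
|BD| ∈ {28}
|CD| ∈ [20, 46]
|AD| ∈ [0, 74]
|BC| ∈ [0, 74]
|AC| ∈ [0, 120]

|CB| ∈ [0, 74]  (≈ [0.0000, 74.0000])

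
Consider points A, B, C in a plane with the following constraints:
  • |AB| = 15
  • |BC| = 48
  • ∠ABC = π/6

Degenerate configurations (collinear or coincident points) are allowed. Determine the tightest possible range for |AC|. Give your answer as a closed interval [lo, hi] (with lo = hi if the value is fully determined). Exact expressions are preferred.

|AC| = 3·√(281 - 80·√(3))  (≈ 35.8040)

|AB| ∈ {15}
|BC| ∈ {48}
|AC| ∈ {3·√(281 - 80·√(3))}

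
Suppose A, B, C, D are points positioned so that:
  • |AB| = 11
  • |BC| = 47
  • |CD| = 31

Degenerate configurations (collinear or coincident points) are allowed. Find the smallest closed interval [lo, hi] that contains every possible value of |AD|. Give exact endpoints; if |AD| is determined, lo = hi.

|AB| ∈ {11}
|BC| ∈ {47}
|CD| ∈ {31}
|AC| ∈ [36, 58]
|BD| ∈ [16, 78]
|AD| ∈ [5, 89]

|AD| ∈ [5, 89]  (≈ [5.0000, 89.0000])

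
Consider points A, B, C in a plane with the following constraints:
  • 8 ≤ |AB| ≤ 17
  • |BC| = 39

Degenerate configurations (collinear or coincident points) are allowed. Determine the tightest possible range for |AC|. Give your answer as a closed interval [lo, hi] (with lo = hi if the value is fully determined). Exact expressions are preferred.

|AB| ∈ [8, 17]
|BC| ∈ {39}
|AC| ∈ [22, 56]

|AC| ∈ [22, 56]  (≈ [22.0000, 56.0000])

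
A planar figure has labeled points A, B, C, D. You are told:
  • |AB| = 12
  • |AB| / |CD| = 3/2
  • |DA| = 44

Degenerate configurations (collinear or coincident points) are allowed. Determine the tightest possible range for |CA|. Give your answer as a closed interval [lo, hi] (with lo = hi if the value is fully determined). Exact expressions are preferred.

|CA| ∈ [36, 52]  (≈ [36.0000, 52.0000])

|AB| ∈ {12}
|AD| ∈ {44}
|CD| ∈ {8}
|BD| ∈ [32, 56]
|AC| ∈ [36, 52]
|BC| ∈ [24, 64]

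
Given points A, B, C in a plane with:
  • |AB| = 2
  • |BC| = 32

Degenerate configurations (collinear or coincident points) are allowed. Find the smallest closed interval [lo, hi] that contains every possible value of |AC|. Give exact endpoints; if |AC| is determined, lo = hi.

|AB| ∈ {2}
|BC| ∈ {32}
|AC| ∈ [30, 34]

|AC| ∈ [30, 34]  (≈ [30.0000, 34.0000])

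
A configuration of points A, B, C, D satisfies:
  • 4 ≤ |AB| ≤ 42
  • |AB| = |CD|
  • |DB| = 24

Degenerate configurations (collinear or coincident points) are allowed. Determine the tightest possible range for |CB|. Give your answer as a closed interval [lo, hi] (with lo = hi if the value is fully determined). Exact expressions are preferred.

|AB| ∈ [4, 42]
|BD| ∈ {24}
|CD| ∈ [4, 42]
|AD| ∈ [0, 66]
|BC| ∈ [0, 66]
|AC| ∈ [0, 108]

|CB| ∈ [0, 66]  (≈ [0.0000, 66.0000])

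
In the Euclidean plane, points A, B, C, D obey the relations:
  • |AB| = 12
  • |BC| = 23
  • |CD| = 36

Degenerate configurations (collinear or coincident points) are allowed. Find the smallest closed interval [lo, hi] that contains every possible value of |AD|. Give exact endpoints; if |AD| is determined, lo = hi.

|AB| ∈ {12}
|BC| ∈ {23}
|CD| ∈ {36}
|AC| ∈ [11, 35]
|BD| ∈ [13, 59]
|AD| ∈ [1, 71]

|AD| ∈ [1, 71]  (≈ [1.0000, 71.0000])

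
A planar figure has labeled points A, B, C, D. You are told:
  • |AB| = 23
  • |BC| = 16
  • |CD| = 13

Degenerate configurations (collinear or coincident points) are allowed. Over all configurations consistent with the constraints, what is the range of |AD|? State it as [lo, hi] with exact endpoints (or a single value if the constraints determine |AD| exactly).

|AB| ∈ {23}
|BC| ∈ {16}
|CD| ∈ {13}
|AC| ∈ [7, 39]
|BD| ∈ [3, 29]
|AD| ∈ [0, 52]

|AD| ∈ [0, 52]  (≈ [0.0000, 52.0000])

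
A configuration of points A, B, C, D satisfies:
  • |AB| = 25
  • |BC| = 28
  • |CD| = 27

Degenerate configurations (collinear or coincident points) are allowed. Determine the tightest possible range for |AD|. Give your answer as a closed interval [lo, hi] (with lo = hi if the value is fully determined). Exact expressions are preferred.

|AD| ∈ [0, 80]  (≈ [0.0000, 80.0000])

|AB| ∈ {25}
|BC| ∈ {28}
|CD| ∈ {27}
|AC| ∈ [3, 53]
|BD| ∈ [1, 55]
|AD| ∈ [0, 80]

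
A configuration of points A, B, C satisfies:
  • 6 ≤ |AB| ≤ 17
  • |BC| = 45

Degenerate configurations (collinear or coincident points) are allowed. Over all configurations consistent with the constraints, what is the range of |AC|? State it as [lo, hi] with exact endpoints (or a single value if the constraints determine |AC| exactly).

|AB| ∈ [6, 17]
|BC| ∈ {45}
|AC| ∈ [28, 62]

|AC| ∈ [28, 62]  (≈ [28.0000, 62.0000])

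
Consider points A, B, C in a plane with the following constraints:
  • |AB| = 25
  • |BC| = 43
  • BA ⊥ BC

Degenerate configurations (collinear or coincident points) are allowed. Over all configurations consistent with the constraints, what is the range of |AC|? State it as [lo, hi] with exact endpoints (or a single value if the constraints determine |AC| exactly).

|AB| ∈ {25}
|BC| ∈ {43}
|AC| ∈ {√(2474)}

|AC| = √(2474)  (≈ 49.7393)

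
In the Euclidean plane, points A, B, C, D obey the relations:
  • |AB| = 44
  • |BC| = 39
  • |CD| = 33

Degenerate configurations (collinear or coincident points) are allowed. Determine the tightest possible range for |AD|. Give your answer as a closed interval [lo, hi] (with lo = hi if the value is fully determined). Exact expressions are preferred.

|AB| ∈ {44}
|BC| ∈ {39}
|CD| ∈ {33}
|AC| ∈ [5, 83]
|BD| ∈ [6, 72]
|AD| ∈ [0, 116]

|AD| ∈ [0, 116]  (≈ [0.0000, 116.0000])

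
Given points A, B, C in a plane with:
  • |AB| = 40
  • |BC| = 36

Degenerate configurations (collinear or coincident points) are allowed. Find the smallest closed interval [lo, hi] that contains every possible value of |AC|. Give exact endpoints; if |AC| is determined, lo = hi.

|AB| ∈ {40}
|BC| ∈ {36}
|AC| ∈ [4, 76]

|AC| ∈ [4, 76]  (≈ [4.0000, 76.0000])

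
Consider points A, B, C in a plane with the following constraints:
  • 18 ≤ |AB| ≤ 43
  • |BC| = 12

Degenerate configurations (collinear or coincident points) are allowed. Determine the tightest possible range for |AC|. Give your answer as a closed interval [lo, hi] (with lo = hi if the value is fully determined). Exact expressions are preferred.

|AB| ∈ [18, 43]
|BC| ∈ {12}
|AC| ∈ [6, 55]

|AC| ∈ [6, 55]  (≈ [6.0000, 55.0000])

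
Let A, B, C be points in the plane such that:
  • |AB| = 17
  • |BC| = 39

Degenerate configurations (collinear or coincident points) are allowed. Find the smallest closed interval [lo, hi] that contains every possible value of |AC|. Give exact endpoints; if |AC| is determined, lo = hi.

|AB| ∈ {17}
|BC| ∈ {39}
|AC| ∈ [22, 56]

|AC| ∈ [22, 56]  (≈ [22.0000, 56.0000])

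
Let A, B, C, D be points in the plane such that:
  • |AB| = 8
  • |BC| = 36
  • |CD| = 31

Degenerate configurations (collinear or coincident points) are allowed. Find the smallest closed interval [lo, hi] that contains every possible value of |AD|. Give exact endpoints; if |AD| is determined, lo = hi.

|AD| ∈ [0, 75]  (≈ [0.0000, 75.0000])

|AB| ∈ {8}
|BC| ∈ {36}
|CD| ∈ {31}
|AC| ∈ [28, 44]
|BD| ∈ [5, 67]
|AD| ∈ [0, 75]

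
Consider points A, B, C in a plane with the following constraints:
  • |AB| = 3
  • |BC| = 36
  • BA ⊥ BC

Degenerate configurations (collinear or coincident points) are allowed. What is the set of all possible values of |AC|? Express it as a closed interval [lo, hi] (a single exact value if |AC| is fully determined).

|AB| ∈ {3}
|BC| ∈ {36}
|AC| ∈ {3·√(145)}

|AC| = 3·√(145)  (≈ 36.1248)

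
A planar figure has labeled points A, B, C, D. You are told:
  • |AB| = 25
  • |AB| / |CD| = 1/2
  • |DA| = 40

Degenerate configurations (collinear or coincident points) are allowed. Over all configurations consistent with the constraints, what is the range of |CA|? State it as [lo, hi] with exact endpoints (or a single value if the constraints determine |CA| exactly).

|AB| ∈ {25}
|AD| ∈ {40}
|CD| ∈ {50}
|BD| ∈ [15, 65]
|AC| ∈ [10, 90]
|BC| ∈ [0, 115]

|CA| ∈ [10, 90]  (≈ [10.0000, 90.0000])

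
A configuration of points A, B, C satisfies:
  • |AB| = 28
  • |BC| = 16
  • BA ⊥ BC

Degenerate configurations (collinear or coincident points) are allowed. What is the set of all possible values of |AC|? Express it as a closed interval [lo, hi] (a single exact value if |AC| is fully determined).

|AC| = 4·√(65)  (≈ 32.2490)

|AB| ∈ {28}
|BC| ∈ {16}
|AC| ∈ {4·√(65)}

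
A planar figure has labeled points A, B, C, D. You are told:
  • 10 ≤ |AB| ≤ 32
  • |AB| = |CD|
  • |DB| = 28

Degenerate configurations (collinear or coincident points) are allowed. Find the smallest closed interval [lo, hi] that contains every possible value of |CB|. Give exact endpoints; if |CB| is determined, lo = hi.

|CB| ∈ [0, 60]  (≈ [0.0000, 60.0000])

|AB| ∈ [10, 32]
|BD| ∈ {28}
|CD| ∈ [10, 32]
|AD| ∈ [0, 60]
|BC| ∈ [0, 60]
|AC| ∈ [0, 92]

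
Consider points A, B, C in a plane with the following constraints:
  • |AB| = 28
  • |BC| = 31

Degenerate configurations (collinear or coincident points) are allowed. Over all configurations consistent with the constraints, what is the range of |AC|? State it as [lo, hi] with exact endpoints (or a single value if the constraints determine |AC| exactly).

|AC| ∈ [3, 59]  (≈ [3.0000, 59.0000])

|AB| ∈ {28}
|BC| ∈ {31}
|AC| ∈ [3, 59]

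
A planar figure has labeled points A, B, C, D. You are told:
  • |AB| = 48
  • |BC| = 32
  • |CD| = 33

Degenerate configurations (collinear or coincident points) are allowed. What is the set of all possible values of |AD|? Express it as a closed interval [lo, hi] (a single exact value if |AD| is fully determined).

|AD| ∈ [0, 113]  (≈ [0.0000, 113.0000])

|AB| ∈ {48}
|BC| ∈ {32}
|CD| ∈ {33}
|AC| ∈ [16, 80]
|BD| ∈ [1, 65]
|AD| ∈ [0, 113]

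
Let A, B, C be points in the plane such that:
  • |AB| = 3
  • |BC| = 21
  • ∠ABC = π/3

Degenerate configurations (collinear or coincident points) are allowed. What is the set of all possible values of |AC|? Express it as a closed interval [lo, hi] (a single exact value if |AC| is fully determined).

|AC| = 3·√(43)  (≈ 19.6723)

|AB| ∈ {3}
|BC| ∈ {21}
|AC| ∈ {3·√(43)}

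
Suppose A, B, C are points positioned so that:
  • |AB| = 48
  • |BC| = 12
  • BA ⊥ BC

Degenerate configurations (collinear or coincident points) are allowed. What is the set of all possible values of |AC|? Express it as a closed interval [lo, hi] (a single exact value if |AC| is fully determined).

|AC| = 12·√(17)  (≈ 49.4773)

|AB| ∈ {48}
|BC| ∈ {12}
|AC| ∈ {12·√(17)}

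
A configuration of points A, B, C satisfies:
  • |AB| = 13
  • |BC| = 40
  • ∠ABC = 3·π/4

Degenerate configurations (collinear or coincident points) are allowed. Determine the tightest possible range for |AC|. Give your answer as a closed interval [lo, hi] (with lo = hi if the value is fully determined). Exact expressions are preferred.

|AC| = √(520·√(2) + 1769)  (≈ 50.0439)

|AB| ∈ {13}
|BC| ∈ {40}
|AC| ∈ {√(520·√(2) + 1769)}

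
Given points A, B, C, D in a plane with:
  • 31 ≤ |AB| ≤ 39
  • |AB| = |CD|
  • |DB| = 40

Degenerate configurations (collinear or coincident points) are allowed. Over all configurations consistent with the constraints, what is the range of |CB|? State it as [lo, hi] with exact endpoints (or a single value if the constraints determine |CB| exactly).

|CB| ∈ [1, 79]  (≈ [1.0000, 79.0000])

|AB| ∈ [31, 39]
|BD| ∈ {40}
|CD| ∈ [31, 39]
|AD| ∈ [1, 79]
|BC| ∈ [1, 79]
|AC| ∈ [0, 118]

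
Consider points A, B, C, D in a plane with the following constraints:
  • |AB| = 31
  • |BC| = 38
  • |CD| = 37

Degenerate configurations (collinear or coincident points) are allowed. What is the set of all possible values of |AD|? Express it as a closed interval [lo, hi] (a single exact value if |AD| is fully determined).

|AD| ∈ [0, 106]  (≈ [0.0000, 106.0000])

|AB| ∈ {31}
|BC| ∈ {38}
|CD| ∈ {37}
|AC| ∈ [7, 69]
|BD| ∈ [1, 75]
|AD| ∈ [0, 106]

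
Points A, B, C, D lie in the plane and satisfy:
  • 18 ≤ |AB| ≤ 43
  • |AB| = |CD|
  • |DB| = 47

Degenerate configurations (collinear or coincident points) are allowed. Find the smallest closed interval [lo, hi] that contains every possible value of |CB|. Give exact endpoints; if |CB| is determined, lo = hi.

|AB| ∈ [18, 43]
|BD| ∈ {47}
|CD| ∈ [18, 43]
|AD| ∈ [4, 90]
|BC| ∈ [4, 90]
|AC| ∈ [0, 133]

|CB| ∈ [4, 90]  (≈ [4.0000, 90.0000])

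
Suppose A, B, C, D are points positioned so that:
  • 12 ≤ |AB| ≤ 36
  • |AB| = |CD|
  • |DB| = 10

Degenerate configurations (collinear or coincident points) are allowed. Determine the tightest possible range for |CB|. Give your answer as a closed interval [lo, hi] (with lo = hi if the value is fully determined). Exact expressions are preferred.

|AB| ∈ [12, 36]
|BD| ∈ {10}
|CD| ∈ [12, 36]
|AD| ∈ [2, 46]
|BC| ∈ [2, 46]
|AC| ∈ [0, 82]

|CB| ∈ [2, 46]  (≈ [2.0000, 46.0000])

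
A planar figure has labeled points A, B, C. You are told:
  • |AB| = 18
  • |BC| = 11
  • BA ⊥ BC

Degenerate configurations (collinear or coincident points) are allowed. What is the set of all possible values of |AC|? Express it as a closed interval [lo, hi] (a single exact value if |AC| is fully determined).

|AC| = √(445)  (≈ 21.0950)

|AB| ∈ {18}
|BC| ∈ {11}
|AC| ∈ {√(445)}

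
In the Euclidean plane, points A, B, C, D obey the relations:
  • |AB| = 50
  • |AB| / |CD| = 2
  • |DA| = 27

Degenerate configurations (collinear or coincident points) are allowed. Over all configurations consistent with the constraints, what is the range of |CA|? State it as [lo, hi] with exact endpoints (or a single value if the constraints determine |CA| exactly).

|AB| ∈ {50}
|AD| ∈ {27}
|CD| ∈ {25}
|BD| ∈ [23, 77]
|AC| ∈ [2, 52]
|BC| ∈ [0, 102]

|CA| ∈ [2, 52]  (≈ [2.0000, 52.0000])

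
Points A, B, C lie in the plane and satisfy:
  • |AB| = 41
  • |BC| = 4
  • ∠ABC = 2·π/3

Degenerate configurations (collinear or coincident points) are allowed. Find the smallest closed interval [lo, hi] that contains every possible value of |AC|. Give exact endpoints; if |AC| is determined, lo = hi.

|AC| = √(1861)  (≈ 43.1393)

|AB| ∈ {41}
|BC| ∈ {4}
|AC| ∈ {√(1861)}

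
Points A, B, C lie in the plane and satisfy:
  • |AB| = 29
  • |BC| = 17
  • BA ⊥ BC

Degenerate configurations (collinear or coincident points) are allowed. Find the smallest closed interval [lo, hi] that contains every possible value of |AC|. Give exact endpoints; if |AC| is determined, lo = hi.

|AB| ∈ {29}
|BC| ∈ {17}
|AC| ∈ {√(1130)}

|AC| = √(1130)  (≈ 33.6155)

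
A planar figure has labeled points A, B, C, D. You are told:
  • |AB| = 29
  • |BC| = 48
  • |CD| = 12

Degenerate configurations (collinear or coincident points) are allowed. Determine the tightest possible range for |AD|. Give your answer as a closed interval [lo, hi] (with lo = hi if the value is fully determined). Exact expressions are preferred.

|AD| ∈ [7, 89]  (≈ [7.0000, 89.0000])

|AB| ∈ {29}
|BC| ∈ {48}
|CD| ∈ {12}
|AC| ∈ [19, 77]
|BD| ∈ [36, 60]
|AD| ∈ [7, 89]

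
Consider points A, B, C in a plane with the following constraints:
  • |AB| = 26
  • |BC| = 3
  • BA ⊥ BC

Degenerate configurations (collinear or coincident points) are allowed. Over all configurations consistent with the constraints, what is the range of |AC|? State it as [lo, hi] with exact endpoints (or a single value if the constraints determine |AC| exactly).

|AB| ∈ {26}
|BC| ∈ {3}
|AC| ∈ {√(685)}

|AC| = √(685)  (≈ 26.1725)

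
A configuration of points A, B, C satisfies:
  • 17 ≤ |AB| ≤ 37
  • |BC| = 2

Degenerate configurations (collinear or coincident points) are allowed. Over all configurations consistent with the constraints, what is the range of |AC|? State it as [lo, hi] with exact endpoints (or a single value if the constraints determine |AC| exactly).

|AB| ∈ [17, 37]
|BC| ∈ {2}
|AC| ∈ [15, 39]

|AC| ∈ [15, 39]  (≈ [15.0000, 39.0000])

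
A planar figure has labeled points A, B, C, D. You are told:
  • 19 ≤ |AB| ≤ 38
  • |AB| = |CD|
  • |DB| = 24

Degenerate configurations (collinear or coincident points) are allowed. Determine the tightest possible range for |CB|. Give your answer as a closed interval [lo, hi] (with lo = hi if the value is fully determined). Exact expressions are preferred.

|CB| ∈ [0, 62]  (≈ [0.0000, 62.0000])

|AB| ∈ [19, 38]
|BD| ∈ {24}
|CD| ∈ [19, 38]
|AD| ∈ [0, 62]
|BC| ∈ [0, 62]
|AC| ∈ [0, 100]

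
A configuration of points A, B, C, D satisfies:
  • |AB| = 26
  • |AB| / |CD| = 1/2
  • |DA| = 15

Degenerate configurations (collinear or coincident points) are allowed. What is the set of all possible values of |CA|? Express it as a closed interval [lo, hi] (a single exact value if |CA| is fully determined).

|CA| ∈ [37, 67]  (≈ [37.0000, 67.0000])

|AB| ∈ {26}
|AD| ∈ {15}
|CD| ∈ {52}
|BD| ∈ [11, 41]
|AC| ∈ [37, 67]
|BC| ∈ [11, 93]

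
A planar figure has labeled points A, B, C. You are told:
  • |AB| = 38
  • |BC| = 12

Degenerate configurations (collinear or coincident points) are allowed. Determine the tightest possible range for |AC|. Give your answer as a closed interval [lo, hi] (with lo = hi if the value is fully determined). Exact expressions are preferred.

|AB| ∈ {38}
|BC| ∈ {12}
|AC| ∈ [26, 50]

|AC| ∈ [26, 50]  (≈ [26.0000, 50.0000])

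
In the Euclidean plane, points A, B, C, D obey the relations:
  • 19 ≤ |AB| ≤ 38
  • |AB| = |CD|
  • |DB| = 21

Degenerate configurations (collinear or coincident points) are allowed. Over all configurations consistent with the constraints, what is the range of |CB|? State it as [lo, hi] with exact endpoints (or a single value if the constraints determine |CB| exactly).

|CB| ∈ [0, 59]  (≈ [0.0000, 59.0000])

|AB| ∈ [19, 38]
|BD| ∈ {21}
|CD| ∈ [19, 38]
|AD| ∈ [0, 59]
|BC| ∈ [0, 59]
|AC| ∈ [0, 97]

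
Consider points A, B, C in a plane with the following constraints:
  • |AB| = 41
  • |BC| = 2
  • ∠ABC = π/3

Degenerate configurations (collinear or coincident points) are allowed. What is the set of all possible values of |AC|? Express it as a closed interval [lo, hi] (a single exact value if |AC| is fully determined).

|AC| = √(1603)  (≈ 40.0375)

|AB| ∈ {41}
|BC| ∈ {2}
|AC| ∈ {√(1603)}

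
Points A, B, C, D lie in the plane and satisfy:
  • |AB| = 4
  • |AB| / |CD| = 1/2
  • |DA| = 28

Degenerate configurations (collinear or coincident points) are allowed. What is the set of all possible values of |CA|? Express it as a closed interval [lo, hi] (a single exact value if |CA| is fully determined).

|AB| ∈ {4}
|AD| ∈ {28}
|CD| ∈ {8}
|BD| ∈ [24, 32]
|AC| ∈ [20, 36]
|BC| ∈ [16, 40]

|CA| ∈ [20, 36]  (≈ [20.0000, 36.0000])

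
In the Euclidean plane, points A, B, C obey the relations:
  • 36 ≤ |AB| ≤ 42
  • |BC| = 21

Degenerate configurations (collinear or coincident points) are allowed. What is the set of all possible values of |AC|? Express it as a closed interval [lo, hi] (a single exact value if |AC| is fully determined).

|AC| ∈ [15, 63]  (≈ [15.0000, 63.0000])

|AB| ∈ [36, 42]
|BC| ∈ {21}
|AC| ∈ [15, 63]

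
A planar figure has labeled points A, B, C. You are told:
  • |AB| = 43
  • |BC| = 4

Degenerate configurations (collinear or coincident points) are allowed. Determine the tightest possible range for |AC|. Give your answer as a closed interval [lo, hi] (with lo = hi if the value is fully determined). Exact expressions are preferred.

|AB| ∈ {43}
|BC| ∈ {4}
|AC| ∈ [39, 47]

|AC| ∈ [39, 47]  (≈ [39.0000, 47.0000])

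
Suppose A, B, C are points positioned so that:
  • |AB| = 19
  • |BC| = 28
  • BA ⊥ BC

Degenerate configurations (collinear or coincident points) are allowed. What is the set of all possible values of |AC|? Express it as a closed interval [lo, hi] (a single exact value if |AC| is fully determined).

|AC| = √(1145)  (≈ 33.8378)

|AB| ∈ {19}
|BC| ∈ {28}
|AC| ∈ {√(1145)}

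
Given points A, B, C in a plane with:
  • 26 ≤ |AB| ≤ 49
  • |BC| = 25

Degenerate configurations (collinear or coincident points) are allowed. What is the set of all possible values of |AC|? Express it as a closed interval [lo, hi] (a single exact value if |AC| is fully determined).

|AC| ∈ [1, 74]  (≈ [1.0000, 74.0000])

|AB| ∈ [26, 49]
|BC| ∈ {25}
|AC| ∈ [1, 74]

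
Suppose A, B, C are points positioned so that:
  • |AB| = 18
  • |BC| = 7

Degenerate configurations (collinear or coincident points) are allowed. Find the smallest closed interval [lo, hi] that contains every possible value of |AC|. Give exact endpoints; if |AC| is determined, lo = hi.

|AB| ∈ {18}
|BC| ∈ {7}
|AC| ∈ [11, 25]

|AC| ∈ [11, 25]  (≈ [11.0000, 25.0000])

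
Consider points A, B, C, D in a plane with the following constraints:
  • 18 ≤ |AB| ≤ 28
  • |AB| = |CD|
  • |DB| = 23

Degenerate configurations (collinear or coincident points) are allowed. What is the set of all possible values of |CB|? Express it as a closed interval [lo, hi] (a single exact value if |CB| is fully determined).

|CB| ∈ [0, 51]  (≈ [0.0000, 51.0000])

|AB| ∈ [18, 28]
|BD| ∈ {23}
|CD| ∈ [18, 28]
|AD| ∈ [0, 51]
|BC| ∈ [0, 51]
|AC| ∈ [0, 79]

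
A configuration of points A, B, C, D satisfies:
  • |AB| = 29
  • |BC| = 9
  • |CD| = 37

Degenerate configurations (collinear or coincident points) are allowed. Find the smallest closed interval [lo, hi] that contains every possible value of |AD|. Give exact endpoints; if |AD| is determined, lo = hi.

|AB| ∈ {29}
|BC| ∈ {9}
|CD| ∈ {37}
|AC| ∈ [20, 38]
|BD| ∈ [28, 46]
|AD| ∈ [0, 75]

|AD| ∈ [0, 75]  (≈ [0.0000, 75.0000])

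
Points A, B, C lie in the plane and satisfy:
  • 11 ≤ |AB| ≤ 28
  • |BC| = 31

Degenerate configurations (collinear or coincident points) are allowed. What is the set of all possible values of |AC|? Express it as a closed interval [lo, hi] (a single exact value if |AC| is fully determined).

|AB| ∈ [11, 28]
|BC| ∈ {31}
|AC| ∈ [3, 59]

|AC| ∈ [3, 59]  (≈ [3.0000, 59.0000])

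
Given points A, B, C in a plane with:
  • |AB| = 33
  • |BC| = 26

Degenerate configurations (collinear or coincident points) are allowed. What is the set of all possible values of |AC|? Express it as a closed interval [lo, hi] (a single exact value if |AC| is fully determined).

|AB| ∈ {33}
|BC| ∈ {26}
|AC| ∈ [7, 59]

|AC| ∈ [7, 59]  (≈ [7.0000, 59.0000])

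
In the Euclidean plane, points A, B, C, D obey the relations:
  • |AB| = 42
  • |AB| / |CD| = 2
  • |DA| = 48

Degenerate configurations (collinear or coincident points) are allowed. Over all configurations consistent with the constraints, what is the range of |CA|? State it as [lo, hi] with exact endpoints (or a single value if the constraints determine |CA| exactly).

|AB| ∈ {42}
|AD| ∈ {48}
|CD| ∈ {21}
|BD| ∈ [6, 90]
|AC| ∈ [27, 69]
|BC| ∈ [0, 111]

|CA| ∈ [27, 69]  (≈ [27.0000, 69.0000])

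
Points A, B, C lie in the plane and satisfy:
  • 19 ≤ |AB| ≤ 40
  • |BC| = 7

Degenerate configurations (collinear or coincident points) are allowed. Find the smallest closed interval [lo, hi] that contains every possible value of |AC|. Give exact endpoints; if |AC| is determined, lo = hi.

|AB| ∈ [19, 40]
|BC| ∈ {7}
|AC| ∈ [12, 47]

|AC| ∈ [12, 47]  (≈ [12.0000, 47.0000])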